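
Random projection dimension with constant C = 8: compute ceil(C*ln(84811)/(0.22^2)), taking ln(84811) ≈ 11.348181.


ln(84811) ≈ 11.348181.
eps^2 = 0.22^2 = 0.0484.
C*ln(N)/eps^2 ≈ 8*11.348181/0.0484 ≈ 1875.7324.
m = ceil(1875.7324) = 1876.

1876


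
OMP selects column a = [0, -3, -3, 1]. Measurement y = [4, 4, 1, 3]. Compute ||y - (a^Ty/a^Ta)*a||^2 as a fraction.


a^T a = 19.
a^T y = -12.
coeff = -12/19 = -12/19.
||r||^2 = 654/19.

654/19


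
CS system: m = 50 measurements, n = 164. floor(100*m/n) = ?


100*m/n = 100*50/164 ≈ 30.4878.
floor = 30.

30


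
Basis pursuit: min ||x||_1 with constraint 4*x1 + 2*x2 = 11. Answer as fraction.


Axis intercepts:
  x1 = 11/4, x2 = 0: L1 = 11/4
  x1 = 0, x2 = 11/2: L1 = 11/2
x* = (11/4, 0)
||x*||_1 = 11/4.

11/4


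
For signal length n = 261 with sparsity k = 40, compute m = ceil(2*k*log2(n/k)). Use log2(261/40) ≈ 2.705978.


log2(n/k) = log2(261/40) ≈ 2.705978.
2*k*log2(n/k) ≈ 2*40*2.705978 = 216.47824.
m = ceil(216.47824) = 217.

217


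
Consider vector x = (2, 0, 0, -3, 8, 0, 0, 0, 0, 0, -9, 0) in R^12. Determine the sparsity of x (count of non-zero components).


Non-zero positions: [0, 3, 4, 10].
Sparsity = 4.

4


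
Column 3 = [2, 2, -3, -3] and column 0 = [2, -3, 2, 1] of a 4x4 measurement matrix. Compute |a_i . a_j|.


Inner product: 2*2 + 2*-3 + -3*2 + -3*1
Products: [4, -6, -6, -3]
Sum = -11.
|dot| = 11.

11


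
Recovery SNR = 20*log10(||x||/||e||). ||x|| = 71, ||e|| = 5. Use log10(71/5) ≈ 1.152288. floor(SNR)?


||x||/||e|| = 71/5.
log10(71/5) ≈ 1.152288.
20*log10(||x||/||e||) ≈ 20*1.152288 = 23.04576.
floor(23.04576) = 23.

23


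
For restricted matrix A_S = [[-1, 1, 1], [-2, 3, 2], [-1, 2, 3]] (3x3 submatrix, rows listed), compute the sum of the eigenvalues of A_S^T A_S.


Sum of eigenvalues of A_S^T A_S = trace(A_S^T A_S) = sum of squared column norms of A_S.
A_S^T A_S diagonal: [6, 14, 14].
trace = 6 + 14 + 14 = 34.

34


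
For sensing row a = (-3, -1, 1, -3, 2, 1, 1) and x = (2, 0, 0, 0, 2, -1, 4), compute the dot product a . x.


Non-zero terms: ['-3*2', '2*2', '1*-1', '1*4']
Products: [-6, 4, -1, 4]
y = sum = 1.

1


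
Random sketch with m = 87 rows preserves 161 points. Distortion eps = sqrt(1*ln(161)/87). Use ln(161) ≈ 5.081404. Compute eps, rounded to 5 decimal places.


ln(161) ≈ 5.081404.
1*ln(N)/m ≈ 1*5.081404/87 ≈ 0.05840694.
eps = sqrt(0.05840694) ≈ 0.2416753 ≈ 0.24168.

0.24168


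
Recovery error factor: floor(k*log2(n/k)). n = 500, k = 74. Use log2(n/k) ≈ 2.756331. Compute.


log2(n/k) = log2(500/74) ≈ 2.756331.
k*log2(n/k) ≈ 74*2.756331 = 203.968494.
floor(203.968494) = 203.

203


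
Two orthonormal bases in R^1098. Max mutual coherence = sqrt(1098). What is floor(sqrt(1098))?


33^2 = 1089 <= 1098 < 1156 = 34^2, so 33 <= sqrt(1098) < 34.
floor(sqrt(1098)) = 33.

33


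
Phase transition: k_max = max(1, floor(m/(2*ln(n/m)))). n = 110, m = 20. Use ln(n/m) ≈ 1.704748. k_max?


n/m = 110/20 = 11/2.
ln(n/m) ≈ 1.704748.
2*ln(n/m) ≈ 3.409496.
m/(2*ln(n/m)) ≈ 20/3.409496 ≈ 5.866.
floor = 5.
k_max = max(1, 5) = 5.

5


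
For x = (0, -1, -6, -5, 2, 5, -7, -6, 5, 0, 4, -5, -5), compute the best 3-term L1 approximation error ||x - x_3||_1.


Sorted |x_i| descending: [7, 6, 6, 5, 5, 5, 5, 5, 4, 2, 1, 0, 0]
Keep top 3: [7, 6, 6]
Tail entries: [5, 5, 5, 5, 5, 4, 2, 1, 0, 0]
L1 error = sum of tail = 32.

32


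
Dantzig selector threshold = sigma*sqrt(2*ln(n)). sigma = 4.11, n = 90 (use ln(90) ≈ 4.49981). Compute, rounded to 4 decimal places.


ln(90) ≈ 4.49981.
2*ln(n) ≈ 8.99962.
sqrt(2*ln(n)) ≈ sqrt(8.99962) ≈ 2.999937.
threshold ≈ 4.11*2.999937 = 12.32974107 ≈ 12.3297.

12.3297


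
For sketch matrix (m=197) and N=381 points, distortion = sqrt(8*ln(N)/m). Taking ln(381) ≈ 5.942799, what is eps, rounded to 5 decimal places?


ln(381) ≈ 5.942799.
8*ln(N)/m ≈ 8*5.942799/197 ≈ 0.24133194.
eps = sqrt(0.24133194) ≈ 0.4912555 ≈ 0.49126.

0.49126


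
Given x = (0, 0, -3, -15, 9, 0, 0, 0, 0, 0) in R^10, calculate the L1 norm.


Non-zero entries: [(2, -3), (3, -15), (4, 9)]
Absolute values: [3, 15, 9]
||x||_1 = sum = 27.

27


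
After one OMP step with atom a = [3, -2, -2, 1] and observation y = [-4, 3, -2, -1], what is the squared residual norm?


a^T a = 18.
a^T y = -15.
coeff = -15/18 = -5/6.
||r||^2 = 35/2.

35/2


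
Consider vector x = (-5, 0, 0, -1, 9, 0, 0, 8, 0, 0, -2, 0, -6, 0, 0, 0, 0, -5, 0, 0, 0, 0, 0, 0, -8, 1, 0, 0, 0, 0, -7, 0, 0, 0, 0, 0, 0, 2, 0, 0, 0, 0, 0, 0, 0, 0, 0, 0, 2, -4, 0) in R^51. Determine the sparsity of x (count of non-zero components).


Non-zero positions: [0, 3, 4, 7, 10, 12, 17, 24, 25, 30, 37, 48, 49].
Sparsity = 13.

13


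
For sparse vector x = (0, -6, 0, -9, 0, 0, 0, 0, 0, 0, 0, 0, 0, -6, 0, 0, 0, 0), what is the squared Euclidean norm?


Non-zero entries: [(1, -6), (3, -9), (13, -6)]
Squares: [36, 81, 36]
||x||_2^2 = sum = 153.

153


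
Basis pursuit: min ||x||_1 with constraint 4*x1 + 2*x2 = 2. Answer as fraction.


Axis intercepts:
  x1 = 1/2, x2 = 0: L1 = 1/2
  x1 = 0, x2 = 1: L1 = 1
x* = (1/2, 0)
||x*||_1 = 1/2.

1/2


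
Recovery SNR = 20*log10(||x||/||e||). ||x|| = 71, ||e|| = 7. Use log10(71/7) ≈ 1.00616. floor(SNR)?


||x||/||e|| = 71/7.
log10(71/7) ≈ 1.00616.
20*log10(||x||/||e||) ≈ 20*1.00616 = 20.1232.
floor(20.1232) = 20.

20


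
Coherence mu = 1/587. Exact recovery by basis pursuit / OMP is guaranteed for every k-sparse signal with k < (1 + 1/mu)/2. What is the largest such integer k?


1/mu = 587.
1 + 1/mu = 588.
(1 + 1/mu)/2 = 294 is an integer and the inequality is strict, so k_max = 294 - 1 = 293.

293


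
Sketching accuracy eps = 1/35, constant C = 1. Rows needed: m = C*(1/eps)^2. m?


1/eps = 35.
(1/eps)^2 = 1225.
m = 1*1225 = 1225.

1225


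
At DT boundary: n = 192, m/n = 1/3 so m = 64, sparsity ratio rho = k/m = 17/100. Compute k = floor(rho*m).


m = 1/3*192 = 64.
rho = 17/100.
rho*m = 17/100*64 = 10.88.
k = floor(10.88) = 10.

10


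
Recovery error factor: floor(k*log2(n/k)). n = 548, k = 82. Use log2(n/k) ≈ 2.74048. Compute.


log2(n/k) = log2(548/82) ≈ 2.74048.
k*log2(n/k) ≈ 82*2.74048 = 224.71936.
floor(224.71936) = 224.

224


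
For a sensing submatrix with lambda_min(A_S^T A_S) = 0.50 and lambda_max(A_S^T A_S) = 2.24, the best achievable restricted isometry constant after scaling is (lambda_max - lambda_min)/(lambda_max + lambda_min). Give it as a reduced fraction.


lambda_max - lambda_min = 2.24 - 0.50 = 1.74.
lambda_max + lambda_min = 2.24 + 0.50 = 2.74.
delta = 1.74/2.74 = 174/274 = 87/137.

87/137


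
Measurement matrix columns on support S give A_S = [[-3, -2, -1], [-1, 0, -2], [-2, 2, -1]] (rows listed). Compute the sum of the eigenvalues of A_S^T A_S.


Sum of eigenvalues of A_S^T A_S = trace(A_S^T A_S) = sum of squared column norms of A_S.
A_S^T A_S diagonal: [14, 8, 6].
trace = 14 + 8 + 6 = 28.

28


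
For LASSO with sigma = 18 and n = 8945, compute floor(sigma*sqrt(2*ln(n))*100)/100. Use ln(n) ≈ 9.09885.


ln(8945) ≈ 9.09885.
2*ln(n) ≈ 18.1977.
sqrt(2*ln(n)) ≈ sqrt(18.1977) ≈ 4.265876.
lambda ≈ 18*4.265876 = 76.785768.
floor(lambda*100)/100 = 76.78.

76.78


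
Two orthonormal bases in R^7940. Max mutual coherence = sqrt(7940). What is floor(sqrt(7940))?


89^2 = 7921 <= 7940 < 8100 = 90^2, so 89 <= sqrt(7940) < 90.
floor(sqrt(7940)) = 89.

89


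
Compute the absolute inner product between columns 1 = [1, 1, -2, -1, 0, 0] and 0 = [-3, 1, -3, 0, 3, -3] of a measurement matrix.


Inner product: 1*-3 + 1*1 + -2*-3 + -1*0 + 0*3 + 0*-3
Products: [-3, 1, 6, 0, 0, 0]
Sum = 4.
|dot| = 4.

4


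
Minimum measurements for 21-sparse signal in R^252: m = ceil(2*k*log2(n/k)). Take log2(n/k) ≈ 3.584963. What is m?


log2(n/k) = log2(252/21) ≈ 3.584963.
2*k*log2(n/k) ≈ 2*21*3.584963 = 150.568446.
m = ceil(150.568446) = 151.

151


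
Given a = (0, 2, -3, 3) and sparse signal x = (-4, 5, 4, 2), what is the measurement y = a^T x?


Non-zero terms: ['0*-4', '2*5', '-3*4', '3*2']
Products: [0, 10, -12, 6]
y = sum = 4.

4


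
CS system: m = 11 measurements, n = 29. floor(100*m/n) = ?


100*m/n = 100*11/29 ≈ 37.931.
floor = 37.

37


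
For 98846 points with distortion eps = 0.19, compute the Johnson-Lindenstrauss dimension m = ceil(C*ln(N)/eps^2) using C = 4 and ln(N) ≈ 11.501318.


ln(98846) ≈ 11.501318.
eps^2 = 0.19^2 = 0.0361.
C*ln(N)/eps^2 ≈ 4*11.501318/0.0361 ≈ 1274.3843.
m = ceil(1274.3843) = 1275.

1275


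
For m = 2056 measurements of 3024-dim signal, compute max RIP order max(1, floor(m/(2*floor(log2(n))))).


floor(log2(3024)) = 11.
2*11 = 22.
m/(2*floor(log2(n))) = 2056/22 ≈ 93.4545.
floor = 93.
k = max(1, 93) = 93.

93


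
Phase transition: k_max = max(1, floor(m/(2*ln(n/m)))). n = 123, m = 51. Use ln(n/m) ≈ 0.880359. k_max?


n/m = 123/51 = 41/17.
ln(n/m) ≈ 0.880359.
2*ln(n/m) ≈ 1.760718.
m/(2*ln(n/m)) ≈ 51/1.760718 ≈ 28.9655.
floor = 28.
k_max = max(1, 28) = 28.

28


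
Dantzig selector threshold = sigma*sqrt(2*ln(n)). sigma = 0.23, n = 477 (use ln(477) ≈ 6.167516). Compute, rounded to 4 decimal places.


ln(477) ≈ 6.167516.
2*ln(n) ≈ 12.335032.
sqrt(2*ln(n)) ≈ sqrt(12.335032) ≈ 3.512126.
threshold ≈ 0.23*3.512126 = 0.80778898 ≈ 0.8078.

0.8078


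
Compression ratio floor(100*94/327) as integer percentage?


100*m/n = 100*94/327 ≈ 28.7462.
floor = 28.

28


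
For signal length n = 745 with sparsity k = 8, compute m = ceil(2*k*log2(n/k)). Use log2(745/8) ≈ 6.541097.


log2(n/k) = log2(745/8) ≈ 6.541097.
2*k*log2(n/k) ≈ 2*8*6.541097 = 104.657552.
m = ceil(104.657552) = 105.

105


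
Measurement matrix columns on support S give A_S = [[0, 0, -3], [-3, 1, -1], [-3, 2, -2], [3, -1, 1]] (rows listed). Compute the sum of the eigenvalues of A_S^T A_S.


Sum of eigenvalues of A_S^T A_S = trace(A_S^T A_S) = sum of squared column norms of A_S.
A_S^T A_S diagonal: [27, 6, 15].
trace = 27 + 6 + 15 = 48.

48


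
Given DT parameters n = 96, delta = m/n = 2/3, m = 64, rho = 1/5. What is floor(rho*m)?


m = 2/3*96 = 64.
rho = 1/5.
rho*m = 1/5*64 = 12.8.
k = floor(12.8) = 12.

12


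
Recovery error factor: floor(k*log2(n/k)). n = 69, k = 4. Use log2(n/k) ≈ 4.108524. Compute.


log2(n/k) = log2(69/4) ≈ 4.108524.
k*log2(n/k) ≈ 4*4.108524 = 16.434096.
floor(16.434096) = 16.

16


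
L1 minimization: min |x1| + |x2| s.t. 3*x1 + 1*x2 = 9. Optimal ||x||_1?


Axis intercepts:
  x1 = 3, x2 = 0: L1 = 3
  x1 = 0, x2 = 9: L1 = 9
x* = (3, 0)
||x*||_1 = 3.

3


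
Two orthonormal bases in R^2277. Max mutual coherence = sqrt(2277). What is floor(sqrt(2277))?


47^2 = 2209 <= 2277 < 2304 = 48^2, so 47 <= sqrt(2277) < 48.
floor(sqrt(2277)) = 47.

47


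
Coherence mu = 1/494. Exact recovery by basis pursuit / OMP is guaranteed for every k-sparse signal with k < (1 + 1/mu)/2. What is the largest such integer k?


1/mu = 494.
1 + 1/mu = 495.
(1 + 1/mu)/2 = 247.5 is not an integer, so k_max = floor(247.5) = 247.

247


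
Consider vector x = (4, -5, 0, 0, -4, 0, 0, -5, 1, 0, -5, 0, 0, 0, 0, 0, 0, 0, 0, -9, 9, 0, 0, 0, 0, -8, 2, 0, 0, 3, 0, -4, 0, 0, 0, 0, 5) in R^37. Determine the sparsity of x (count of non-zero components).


Non-zero positions: [0, 1, 4, 7, 8, 10, 19, 20, 25, 26, 29, 31, 36].
Sparsity = 13.

13


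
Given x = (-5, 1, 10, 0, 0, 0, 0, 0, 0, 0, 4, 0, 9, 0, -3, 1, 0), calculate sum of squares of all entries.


Non-zero entries: [(0, -5), (1, 1), (2, 10), (10, 4), (12, 9), (14, -3), (15, 1)]
Squares: [25, 1, 100, 16, 81, 9, 1]
||x||_2^2 = sum = 233.

233


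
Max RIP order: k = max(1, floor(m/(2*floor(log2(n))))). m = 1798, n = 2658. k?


floor(log2(2658)) = 11.
2*11 = 22.
m/(2*floor(log2(n))) = 1798/22 ≈ 81.7273.
floor = 81.
k = max(1, 81) = 81.

81


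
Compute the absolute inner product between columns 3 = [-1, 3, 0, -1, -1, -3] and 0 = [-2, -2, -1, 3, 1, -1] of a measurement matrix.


Inner product: -1*-2 + 3*-2 + 0*-1 + -1*3 + -1*1 + -3*-1
Products: [2, -6, 0, -3, -1, 3]
Sum = -5.
|dot| = 5.

5


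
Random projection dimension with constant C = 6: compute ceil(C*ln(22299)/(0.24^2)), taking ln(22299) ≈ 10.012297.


ln(22299) ≈ 10.012297.
eps^2 = 0.24^2 = 0.0576.
C*ln(N)/eps^2 ≈ 6*10.012297/0.0576 ≈ 1042.9476.
m = ceil(1042.9476) = 1043.

1043


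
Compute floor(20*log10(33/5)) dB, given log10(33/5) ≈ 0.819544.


||x||/||e|| = 33/5.
log10(33/5) ≈ 0.819544.
20*log10(||x||/||e||) ≈ 20*0.819544 = 16.39088.
floor(16.39088) = 16.

16


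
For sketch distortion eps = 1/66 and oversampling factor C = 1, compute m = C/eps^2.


1/eps = 66.
(1/eps)^2 = 4356.
m = 1*4356 = 4356.

4356


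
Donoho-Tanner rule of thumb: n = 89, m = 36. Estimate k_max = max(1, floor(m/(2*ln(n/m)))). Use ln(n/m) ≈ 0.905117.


n/m = 89/36.
ln(n/m) ≈ 0.905117.
2*ln(n/m) ≈ 1.810234.
m/(2*ln(n/m)) ≈ 36/1.810234 ≈ 19.8869.
floor = 19.
k_max = max(1, 19) = 19.

19


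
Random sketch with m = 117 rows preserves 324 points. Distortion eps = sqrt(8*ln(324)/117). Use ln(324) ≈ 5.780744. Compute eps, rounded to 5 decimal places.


ln(324) ≈ 5.780744.
8*ln(N)/m ≈ 8*5.780744/117 ≈ 0.39526455.
eps = sqrt(0.39526455) ≈ 0.6287007 ≈ 0.62870.

0.62870


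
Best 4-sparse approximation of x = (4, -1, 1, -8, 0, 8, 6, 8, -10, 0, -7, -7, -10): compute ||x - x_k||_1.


Sorted |x_i| descending: [10, 10, 8, 8, 8, 7, 7, 6, 4, 1, 1, 0, 0]
Keep top 4: [10, 10, 8, 8]
Tail entries: [8, 7, 7, 6, 4, 1, 1, 0, 0]
L1 error = sum of tail = 34.

34


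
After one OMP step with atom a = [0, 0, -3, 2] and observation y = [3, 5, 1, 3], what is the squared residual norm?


a^T a = 13.
a^T y = 3.
coeff = 3/13 = 3/13.
||r||^2 = 563/13.

563/13


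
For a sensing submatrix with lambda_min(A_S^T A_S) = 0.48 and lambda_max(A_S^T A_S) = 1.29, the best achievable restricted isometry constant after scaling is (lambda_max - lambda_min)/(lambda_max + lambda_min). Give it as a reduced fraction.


lambda_max - lambda_min = 1.29 - 0.48 = 0.81.
lambda_max + lambda_min = 1.29 + 0.48 = 1.77.
delta = 0.81/1.77 = 81/177 = 27/59.

27/59


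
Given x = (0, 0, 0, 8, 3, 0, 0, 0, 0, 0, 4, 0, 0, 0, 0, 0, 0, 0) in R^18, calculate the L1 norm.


Non-zero entries: [(3, 8), (4, 3), (10, 4)]
Absolute values: [8, 3, 4]
||x||_1 = sum = 15.

15


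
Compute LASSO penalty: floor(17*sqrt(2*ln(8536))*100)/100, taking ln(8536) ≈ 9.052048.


ln(8536) ≈ 9.052048.
2*ln(n) ≈ 18.104096.
sqrt(2*ln(n)) ≈ sqrt(18.104096) ≈ 4.254891.
lambda ≈ 17*4.254891 = 72.333147.
floor(lambda*100)/100 = 72.33.

72.33


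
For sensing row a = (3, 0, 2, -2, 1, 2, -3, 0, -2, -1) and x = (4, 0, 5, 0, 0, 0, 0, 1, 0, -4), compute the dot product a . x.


Non-zero terms: ['3*4', '2*5', '0*1', '-1*-4']
Products: [12, 10, 0, 4]
y = sum = 26.

26


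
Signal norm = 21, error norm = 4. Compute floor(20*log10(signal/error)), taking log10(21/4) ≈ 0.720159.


||x||/||e|| = 21/4.
log10(21/4) ≈ 0.720159.
20*log10(||x||/||e||) ≈ 20*0.720159 = 14.40318.
floor(14.40318) = 14.

14


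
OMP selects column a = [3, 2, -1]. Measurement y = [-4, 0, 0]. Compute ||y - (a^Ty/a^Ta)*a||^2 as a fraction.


a^T a = 14.
a^T y = -12.
coeff = -12/14 = -6/7.
||r||^2 = 40/7.

40/7


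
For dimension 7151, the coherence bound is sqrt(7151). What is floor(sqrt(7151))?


84^2 = 7056 <= 7151 < 7225 = 85^2, so 84 <= sqrt(7151) < 85.
floor(sqrt(7151)) = 84.

84


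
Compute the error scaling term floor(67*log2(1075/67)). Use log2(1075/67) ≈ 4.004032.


log2(n/k) = log2(1075/67) ≈ 4.004032.
k*log2(n/k) ≈ 67*4.004032 = 268.270144.
floor(268.270144) = 268.

268


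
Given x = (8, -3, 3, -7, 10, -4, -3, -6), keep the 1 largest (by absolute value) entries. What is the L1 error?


Sorted |x_i| descending: [10, 8, 7, 6, 4, 3, 3, 3]
Keep top 1: [10]
Tail entries: [8, 7, 6, 4, 3, 3, 3]
L1 error = sum of tail = 34.

34


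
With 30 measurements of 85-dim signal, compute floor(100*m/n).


100*m/n = 100*30/85 ≈ 35.2941.
floor = 35.

35


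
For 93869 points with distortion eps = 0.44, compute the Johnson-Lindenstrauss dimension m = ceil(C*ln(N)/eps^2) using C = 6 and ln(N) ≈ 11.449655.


ln(93869) ≈ 11.449655.
eps^2 = 0.44^2 = 0.1936.
C*ln(N)/eps^2 ≈ 6*11.449655/0.1936 ≈ 354.8447.
m = ceil(354.8447) = 355.

355


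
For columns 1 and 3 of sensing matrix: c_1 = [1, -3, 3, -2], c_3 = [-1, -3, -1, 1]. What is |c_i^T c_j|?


Inner product: 1*-1 + -3*-3 + 3*-1 + -2*1
Products: [-1, 9, -3, -2]
Sum = 3.
|dot| = 3.

3


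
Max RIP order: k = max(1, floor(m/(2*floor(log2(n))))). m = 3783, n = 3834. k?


floor(log2(3834)) = 11.
2*11 = 22.
m/(2*floor(log2(n))) = 3783/22 ≈ 171.9545.
floor = 171.
k = max(1, 171) = 171.

171


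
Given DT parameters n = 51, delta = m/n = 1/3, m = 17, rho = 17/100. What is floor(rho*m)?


m = 1/3*51 = 17.
rho = 17/100.
rho*m = 17/100*17 = 2.89.
k = floor(2.89) = 2.

2


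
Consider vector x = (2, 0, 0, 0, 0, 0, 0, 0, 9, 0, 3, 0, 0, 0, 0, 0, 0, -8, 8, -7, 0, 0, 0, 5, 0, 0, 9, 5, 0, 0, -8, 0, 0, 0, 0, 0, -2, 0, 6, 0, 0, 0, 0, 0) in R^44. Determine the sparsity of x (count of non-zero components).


Non-zero positions: [0, 8, 10, 17, 18, 19, 23, 26, 27, 30, 36, 38].
Sparsity = 12.

12


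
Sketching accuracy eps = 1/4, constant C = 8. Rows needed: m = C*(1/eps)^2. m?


1/eps = 4.
(1/eps)^2 = 16.
m = 8*16 = 128.

128


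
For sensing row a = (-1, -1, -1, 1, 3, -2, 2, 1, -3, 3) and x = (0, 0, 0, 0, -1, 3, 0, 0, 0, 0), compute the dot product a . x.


Non-zero terms: ['3*-1', '-2*3']
Products: [-3, -6]
y = sum = -9.

-9


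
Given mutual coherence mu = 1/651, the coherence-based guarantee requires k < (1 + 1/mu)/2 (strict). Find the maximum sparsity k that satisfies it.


1/mu = 651.
1 + 1/mu = 652.
(1 + 1/mu)/2 = 326 is an integer and the inequality is strict, so k_max = 326 - 1 = 325.

325


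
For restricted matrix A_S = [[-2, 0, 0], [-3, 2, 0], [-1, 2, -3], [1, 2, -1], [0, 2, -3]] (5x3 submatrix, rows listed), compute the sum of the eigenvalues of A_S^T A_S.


Sum of eigenvalues of A_S^T A_S = trace(A_S^T A_S) = sum of squared column norms of A_S.
A_S^T A_S diagonal: [15, 16, 19].
trace = 15 + 16 + 19 = 50.

50


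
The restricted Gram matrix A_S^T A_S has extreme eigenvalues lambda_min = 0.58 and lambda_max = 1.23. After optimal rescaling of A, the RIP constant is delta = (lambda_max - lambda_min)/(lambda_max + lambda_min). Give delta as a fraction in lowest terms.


lambda_max - lambda_min = 1.23 - 0.58 = 0.65.
lambda_max + lambda_min = 1.23 + 0.58 = 1.81.
delta = 0.65/1.81 = 65/181.

65/181


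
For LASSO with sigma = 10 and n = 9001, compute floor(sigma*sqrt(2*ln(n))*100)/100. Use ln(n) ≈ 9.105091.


ln(9001) ≈ 9.105091.
2*ln(n) ≈ 18.210182.
sqrt(2*ln(n)) ≈ sqrt(18.210182) ≈ 4.267339.
lambda ≈ 10*4.267339 = 42.67339.
floor(lambda*100)/100 = 42.67.

42.67


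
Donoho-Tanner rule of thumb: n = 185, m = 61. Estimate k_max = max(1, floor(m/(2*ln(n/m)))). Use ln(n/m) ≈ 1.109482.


n/m = 185/61.
ln(n/m) ≈ 1.109482.
2*ln(n/m) ≈ 2.218964.
m/(2*ln(n/m)) ≈ 61/2.218964 ≈ 27.4903.
floor = 27.
k_max = max(1, 27) = 27.

27


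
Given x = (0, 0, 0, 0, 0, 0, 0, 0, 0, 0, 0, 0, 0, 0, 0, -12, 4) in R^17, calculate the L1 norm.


Non-zero entries: [(15, -12), (16, 4)]
Absolute values: [12, 4]
||x||_1 = sum = 16.

16


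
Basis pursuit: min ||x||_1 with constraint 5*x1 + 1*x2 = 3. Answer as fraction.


Axis intercepts:
  x1 = 3/5, x2 = 0: L1 = 3/5
  x1 = 0, x2 = 3: L1 = 3
x* = (3/5, 0)
||x*||_1 = 3/5.

3/5


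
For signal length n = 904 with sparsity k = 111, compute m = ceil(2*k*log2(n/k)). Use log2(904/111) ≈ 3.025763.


log2(n/k) = log2(904/111) ≈ 3.025763.
2*k*log2(n/k) ≈ 2*111*3.025763 = 671.719386.
m = ceil(671.719386) = 672.

672


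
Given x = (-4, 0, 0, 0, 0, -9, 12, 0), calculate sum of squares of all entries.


Non-zero entries: [(0, -4), (5, -9), (6, 12)]
Squares: [16, 81, 144]
||x||_2^2 = sum = 241.

241


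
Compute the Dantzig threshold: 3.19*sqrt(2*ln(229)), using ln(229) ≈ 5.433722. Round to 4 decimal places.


ln(229) ≈ 5.433722.
2*ln(n) ≈ 10.867444.
sqrt(2*ln(n)) ≈ sqrt(10.867444) ≈ 3.296581.
threshold ≈ 3.19*3.296581 = 10.51609339 ≈ 10.5161.

10.5161


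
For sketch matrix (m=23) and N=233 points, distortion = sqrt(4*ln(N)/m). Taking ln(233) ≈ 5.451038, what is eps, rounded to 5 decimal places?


ln(233) ≈ 5.451038.
4*ln(N)/m ≈ 4*5.451038/23 ≈ 0.94800661.
eps = sqrt(0.94800661) ≈ 0.9736563 ≈ 0.97366.

0.97366


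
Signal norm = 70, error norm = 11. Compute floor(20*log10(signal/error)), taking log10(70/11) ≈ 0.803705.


||x||/||e|| = 70/11.
log10(70/11) ≈ 0.803705.
20*log10(||x||/||e||) ≈ 20*0.803705 = 16.0741.
floor(16.0741) = 16.

16


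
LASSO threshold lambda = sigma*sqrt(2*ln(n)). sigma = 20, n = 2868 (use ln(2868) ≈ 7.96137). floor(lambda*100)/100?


ln(2868) ≈ 7.96137.
2*ln(n) ≈ 15.92274.
sqrt(2*ln(n)) ≈ sqrt(15.92274) ≈ 3.990331.
lambda ≈ 20*3.990331 = 79.80662.
floor(lambda*100)/100 = 79.80.

79.80


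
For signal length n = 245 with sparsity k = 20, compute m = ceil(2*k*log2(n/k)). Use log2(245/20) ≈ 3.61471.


log2(n/k) = log2(245/20) ≈ 3.61471.
2*k*log2(n/k) ≈ 2*20*3.61471 = 144.5884.
m = ceil(144.5884) = 145.

145


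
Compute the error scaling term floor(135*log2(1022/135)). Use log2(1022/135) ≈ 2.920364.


log2(n/k) = log2(1022/135) ≈ 2.920364.
k*log2(n/k) ≈ 135*2.920364 = 394.24914.
floor(394.24914) = 394.

394


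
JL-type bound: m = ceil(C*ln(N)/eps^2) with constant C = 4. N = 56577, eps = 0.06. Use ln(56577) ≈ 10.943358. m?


ln(56577) ≈ 10.943358.
eps^2 = 0.06^2 = 0.0036.
C*ln(N)/eps^2 ≈ 4*10.943358/0.0036 ≈ 12159.2867.
m = ceil(12159.2867) = 12160.

12160


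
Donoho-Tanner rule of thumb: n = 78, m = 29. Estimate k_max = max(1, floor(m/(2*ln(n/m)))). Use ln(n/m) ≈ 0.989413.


n/m = 78/29.
ln(n/m) ≈ 0.989413.
2*ln(n/m) ≈ 1.978826.
m/(2*ln(n/m)) ≈ 29/1.978826 ≈ 14.6552.
floor = 14.
k_max = max(1, 14) = 14.

14


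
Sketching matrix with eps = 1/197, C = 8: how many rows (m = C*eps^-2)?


1/eps = 197.
(1/eps)^2 = 38809.
m = 8*38809 = 310472.

310472


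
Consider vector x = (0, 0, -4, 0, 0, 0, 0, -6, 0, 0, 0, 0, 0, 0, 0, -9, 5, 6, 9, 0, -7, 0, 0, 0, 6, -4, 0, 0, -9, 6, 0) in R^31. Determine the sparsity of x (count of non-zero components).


Non-zero positions: [2, 7, 15, 16, 17, 18, 20, 24, 25, 28, 29].
Sparsity = 11.

11


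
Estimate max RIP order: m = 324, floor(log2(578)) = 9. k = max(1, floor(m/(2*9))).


floor(log2(578)) = 9.
2*9 = 18.
m/(2*floor(log2(n))) = 324/18 ≈ 18.0.
floor = 18.
k = max(1, 18) = 18.

18


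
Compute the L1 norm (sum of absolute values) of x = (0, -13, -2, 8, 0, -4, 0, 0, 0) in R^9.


Non-zero entries: [(1, -13), (2, -2), (3, 8), (5, -4)]
Absolute values: [13, 2, 8, 4]
||x||_1 = sum = 27.

27


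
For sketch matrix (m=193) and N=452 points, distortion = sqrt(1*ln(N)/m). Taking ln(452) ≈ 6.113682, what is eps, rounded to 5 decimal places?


ln(452) ≈ 6.113682.
1*ln(N)/m ≈ 1*6.113682/193 ≈ 0.03167711.
eps = sqrt(0.03167711) ≈ 0.1779806 ≈ 0.17798.

0.17798


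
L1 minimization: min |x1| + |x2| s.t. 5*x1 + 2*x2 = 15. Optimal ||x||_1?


Axis intercepts:
  x1 = 3, x2 = 0: L1 = 3
  x1 = 0, x2 = 15/2: L1 = 15/2
x* = (3, 0)
||x*||_1 = 3.

3


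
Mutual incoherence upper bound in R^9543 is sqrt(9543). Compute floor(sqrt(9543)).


97^2 = 9409 <= 9543 < 9604 = 98^2, so 97 <= sqrt(9543) < 98.
floor(sqrt(9543)) = 97.

97


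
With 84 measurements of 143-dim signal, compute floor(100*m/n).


100*m/n = 100*84/143 ≈ 58.7413.
floor = 58.

58


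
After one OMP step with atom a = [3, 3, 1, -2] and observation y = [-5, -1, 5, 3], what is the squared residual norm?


a^T a = 23.
a^T y = -19.
coeff = -19/23 = -19/23.
||r||^2 = 1019/23.

1019/23


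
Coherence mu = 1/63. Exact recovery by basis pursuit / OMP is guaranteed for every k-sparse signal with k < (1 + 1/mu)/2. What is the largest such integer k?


1/mu = 63.
1 + 1/mu = 64.
(1 + 1/mu)/2 = 32 is an integer and the inequality is strict, so k_max = 32 - 1 = 31.

31


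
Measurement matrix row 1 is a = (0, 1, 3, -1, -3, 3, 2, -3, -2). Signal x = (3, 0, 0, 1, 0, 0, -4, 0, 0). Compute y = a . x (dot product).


Non-zero terms: ['0*3', '-1*1', '2*-4']
Products: [0, -1, -8]
y = sum = -9.

-9


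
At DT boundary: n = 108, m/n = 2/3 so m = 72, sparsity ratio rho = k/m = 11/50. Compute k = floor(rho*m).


m = 2/3*108 = 72.
rho = 11/50.
rho*m = 11/50*72 = 15.84.
k = floor(15.84) = 15.

15


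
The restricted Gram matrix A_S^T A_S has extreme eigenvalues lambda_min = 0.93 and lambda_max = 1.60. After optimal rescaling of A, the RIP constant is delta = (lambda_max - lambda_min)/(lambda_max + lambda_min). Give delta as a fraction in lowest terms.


lambda_max - lambda_min = 1.60 - 0.93 = 0.67.
lambda_max + lambda_min = 1.60 + 0.93 = 2.53.
delta = 0.67/2.53 = 67/253.

67/253


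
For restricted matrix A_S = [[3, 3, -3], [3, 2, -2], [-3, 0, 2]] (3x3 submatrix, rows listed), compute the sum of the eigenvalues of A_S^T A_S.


Sum of eigenvalues of A_S^T A_S = trace(A_S^T A_S) = sum of squared column norms of A_S.
A_S^T A_S diagonal: [27, 13, 17].
trace = 27 + 13 + 17 = 57.

57


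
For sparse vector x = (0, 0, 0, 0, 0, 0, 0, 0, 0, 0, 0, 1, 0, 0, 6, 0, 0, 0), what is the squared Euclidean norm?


Non-zero entries: [(11, 1), (14, 6)]
Squares: [1, 36]
||x||_2^2 = sum = 37.

37


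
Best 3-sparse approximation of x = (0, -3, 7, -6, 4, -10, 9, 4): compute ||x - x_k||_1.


Sorted |x_i| descending: [10, 9, 7, 6, 4, 4, 3, 0]
Keep top 3: [10, 9, 7]
Tail entries: [6, 4, 4, 3, 0]
L1 error = sum of tail = 17.

17


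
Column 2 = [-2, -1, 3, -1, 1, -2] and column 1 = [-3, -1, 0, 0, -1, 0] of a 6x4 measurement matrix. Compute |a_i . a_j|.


Inner product: -2*-3 + -1*-1 + 3*0 + -1*0 + 1*-1 + -2*0
Products: [6, 1, 0, 0, -1, 0]
Sum = 6.
|dot| = 6.

6


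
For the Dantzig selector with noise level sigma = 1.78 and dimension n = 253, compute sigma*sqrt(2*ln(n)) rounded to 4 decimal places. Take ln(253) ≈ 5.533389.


ln(253) ≈ 5.533389.
2*ln(n) ≈ 11.066778.
sqrt(2*ln(n)) ≈ sqrt(11.066778) ≈ 3.326677.
threshold ≈ 1.78*3.326677 = 5.92148506 ≈ 5.9215.

5.9215


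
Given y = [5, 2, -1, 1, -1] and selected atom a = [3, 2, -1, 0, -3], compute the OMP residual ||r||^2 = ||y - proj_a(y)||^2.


a^T a = 23.
a^T y = 23.
coeff = 23/23 = 1.
||r||^2 = 9.

9


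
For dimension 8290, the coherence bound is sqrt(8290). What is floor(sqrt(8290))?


91^2 = 8281 <= 8290 < 8464 = 92^2, so 91 <= sqrt(8290) < 92.
floor(sqrt(8290)) = 91.

91


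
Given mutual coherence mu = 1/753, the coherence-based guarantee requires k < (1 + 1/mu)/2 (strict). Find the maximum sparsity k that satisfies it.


1/mu = 753.
1 + 1/mu = 754.
(1 + 1/mu)/2 = 377 is an integer and the inequality is strict, so k_max = 377 - 1 = 376.

376


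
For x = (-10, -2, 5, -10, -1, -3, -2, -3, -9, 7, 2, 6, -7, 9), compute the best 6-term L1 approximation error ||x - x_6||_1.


Sorted |x_i| descending: [10, 10, 9, 9, 7, 7, 6, 5, 3, 3, 2, 2, 2, 1]
Keep top 6: [10, 10, 9, 9, 7, 7]
Tail entries: [6, 5, 3, 3, 2, 2, 2, 1]
L1 error = sum of tail = 24.

24


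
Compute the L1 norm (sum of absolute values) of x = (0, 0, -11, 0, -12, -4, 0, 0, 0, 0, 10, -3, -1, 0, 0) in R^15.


Non-zero entries: [(2, -11), (4, -12), (5, -4), (10, 10), (11, -3), (12, -1)]
Absolute values: [11, 12, 4, 10, 3, 1]
||x||_1 = sum = 41.

41


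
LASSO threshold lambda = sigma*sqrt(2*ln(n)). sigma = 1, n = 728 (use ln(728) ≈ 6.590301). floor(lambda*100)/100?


ln(728) ≈ 6.590301.
2*ln(n) ≈ 13.180602.
sqrt(2*ln(n)) ≈ sqrt(13.180602) ≈ 3.63051.
lambda ≈ 1*3.63051 = 3.63051.
floor(lambda*100)/100 = 3.63.

3.63


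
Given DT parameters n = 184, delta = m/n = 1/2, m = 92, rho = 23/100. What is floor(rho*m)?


m = 1/2*184 = 92.
rho = 23/100.
rho*m = 23/100*92 = 21.16.
k = floor(21.16) = 21.

21


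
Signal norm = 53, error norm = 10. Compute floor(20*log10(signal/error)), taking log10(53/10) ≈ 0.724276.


||x||/||e|| = 53/10.
log10(53/10) ≈ 0.724276.
20*log10(||x||/||e||) ≈ 20*0.724276 = 14.48552.
floor(14.48552) = 14.

14


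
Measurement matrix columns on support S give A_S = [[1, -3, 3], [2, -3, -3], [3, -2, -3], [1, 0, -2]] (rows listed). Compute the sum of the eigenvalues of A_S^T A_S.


Sum of eigenvalues of A_S^T A_S = trace(A_S^T A_S) = sum of squared column norms of A_S.
A_S^T A_S diagonal: [15, 22, 31].
trace = 15 + 22 + 31 = 68.

68


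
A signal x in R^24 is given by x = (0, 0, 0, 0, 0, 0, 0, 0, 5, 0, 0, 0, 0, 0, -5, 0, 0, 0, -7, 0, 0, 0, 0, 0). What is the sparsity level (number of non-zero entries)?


Non-zero positions: [8, 14, 18].
Sparsity = 3.

3


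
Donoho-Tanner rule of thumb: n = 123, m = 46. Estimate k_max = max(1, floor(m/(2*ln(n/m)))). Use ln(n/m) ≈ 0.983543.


n/m = 123/46.
ln(n/m) ≈ 0.983543.
2*ln(n/m) ≈ 1.967086.
m/(2*ln(n/m)) ≈ 46/1.967086 ≈ 23.3848.
floor = 23.
k_max = max(1, 23) = 23.

23


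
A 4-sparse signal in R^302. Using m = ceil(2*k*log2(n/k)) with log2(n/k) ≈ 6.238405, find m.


log2(n/k) = log2(302/4) ≈ 6.238405.
2*k*log2(n/k) ≈ 2*4*6.238405 = 49.90724.
m = ceil(49.90724) = 50.

50


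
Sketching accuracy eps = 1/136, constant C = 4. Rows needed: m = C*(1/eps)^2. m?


1/eps = 136.
(1/eps)^2 = 18496.
m = 4*18496 = 73984.

73984


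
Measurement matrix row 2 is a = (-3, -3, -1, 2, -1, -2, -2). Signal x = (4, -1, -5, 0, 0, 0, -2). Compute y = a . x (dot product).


Non-zero terms: ['-3*4', '-3*-1', '-1*-5', '-2*-2']
Products: [-12, 3, 5, 4]
y = sum = 0.

0


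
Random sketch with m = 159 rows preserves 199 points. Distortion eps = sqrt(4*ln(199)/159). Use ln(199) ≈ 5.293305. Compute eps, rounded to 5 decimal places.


ln(199) ≈ 5.293305.
4*ln(N)/m ≈ 4*5.293305/159 ≈ 0.13316491.
eps = sqrt(0.13316491) ≈ 0.3649177 ≈ 0.36492.

0.36492


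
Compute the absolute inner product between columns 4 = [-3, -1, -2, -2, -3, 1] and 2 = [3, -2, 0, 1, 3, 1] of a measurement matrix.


Inner product: -3*3 + -1*-2 + -2*0 + -2*1 + -3*3 + 1*1
Products: [-9, 2, 0, -2, -9, 1]
Sum = -17.
|dot| = 17.

17


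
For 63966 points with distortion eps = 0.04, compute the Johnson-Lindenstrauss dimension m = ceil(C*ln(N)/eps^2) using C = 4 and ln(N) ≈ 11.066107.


ln(63966) ≈ 11.066107.
eps^2 = 0.04^2 = 0.0016.
C*ln(N)/eps^2 ≈ 4*11.066107/0.0016 ≈ 27665.2675.
m = ceil(27665.2675) = 27666.

27666


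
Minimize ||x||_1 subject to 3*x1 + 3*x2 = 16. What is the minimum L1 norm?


Axis intercepts:
  x1 = 16/3, x2 = 0: L1 = 16/3
  x1 = 0, x2 = 16/3: L1 = 16/3
x* = (16/3, 0)
||x*||_1 = 16/3.

16/3


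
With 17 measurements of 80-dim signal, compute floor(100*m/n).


100*m/n = 100*17/80 ≈ 21.25.
floor = 21.

21


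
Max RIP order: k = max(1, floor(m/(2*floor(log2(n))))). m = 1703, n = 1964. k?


floor(log2(1964)) = 10.
2*10 = 20.
m/(2*floor(log2(n))) = 1703/20 ≈ 85.15.
floor = 85.
k = max(1, 85) = 85.

85


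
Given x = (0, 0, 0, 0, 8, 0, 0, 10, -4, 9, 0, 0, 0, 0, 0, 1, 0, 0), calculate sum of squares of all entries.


Non-zero entries: [(4, 8), (7, 10), (8, -4), (9, 9), (15, 1)]
Squares: [64, 100, 16, 81, 1]
||x||_2^2 = sum = 262.

262


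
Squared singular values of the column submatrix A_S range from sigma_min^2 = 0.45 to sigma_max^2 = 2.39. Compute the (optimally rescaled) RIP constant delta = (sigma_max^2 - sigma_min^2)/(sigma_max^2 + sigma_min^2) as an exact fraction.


lambda_max - lambda_min = 2.39 - 0.45 = 1.94.
lambda_max + lambda_min = 2.39 + 0.45 = 2.84.
delta = 1.94/2.84 = 194/284 = 97/142.

97/142


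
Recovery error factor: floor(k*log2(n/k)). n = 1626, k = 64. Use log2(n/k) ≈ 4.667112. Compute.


log2(n/k) = log2(1626/64) ≈ 4.667112.
k*log2(n/k) ≈ 64*4.667112 = 298.695168.
floor(298.695168) = 298.

298


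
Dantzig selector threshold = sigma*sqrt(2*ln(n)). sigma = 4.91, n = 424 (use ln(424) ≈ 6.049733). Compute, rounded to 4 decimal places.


ln(424) ≈ 6.049733.
2*ln(n) ≈ 12.099466.
sqrt(2*ln(n)) ≈ sqrt(12.099466) ≈ 3.478429.
threshold ≈ 4.91*3.478429 = 17.07908639 ≈ 17.0791.

17.0791


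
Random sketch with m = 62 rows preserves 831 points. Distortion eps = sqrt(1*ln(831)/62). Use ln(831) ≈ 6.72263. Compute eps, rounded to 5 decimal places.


ln(831) ≈ 6.72263.
1*ln(N)/m ≈ 1*6.72263/62 ≈ 0.10842952.
eps = sqrt(0.10842952) ≈ 0.3292864 ≈ 0.32929.

0.32929


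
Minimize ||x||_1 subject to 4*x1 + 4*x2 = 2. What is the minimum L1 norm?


Axis intercepts:
  x1 = 1/2, x2 = 0: L1 = 1/2
  x1 = 0, x2 = 1/2: L1 = 1/2
x* = (1/2, 0)
||x*||_1 = 1/2.

1/2


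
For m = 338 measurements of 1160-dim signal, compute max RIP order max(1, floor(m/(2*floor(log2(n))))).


floor(log2(1160)) = 10.
2*10 = 20.
m/(2*floor(log2(n))) = 338/20 ≈ 16.9.
floor = 16.
k = max(1, 16) = 16.

16


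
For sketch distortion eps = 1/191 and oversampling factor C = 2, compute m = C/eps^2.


1/eps = 191.
(1/eps)^2 = 36481.
m = 2*36481 = 72962.

72962


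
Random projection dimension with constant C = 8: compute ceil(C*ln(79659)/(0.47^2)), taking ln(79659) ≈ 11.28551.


ln(79659) ≈ 11.28551.
eps^2 = 0.47^2 = 0.2209.
C*ln(N)/eps^2 ≈ 8*11.28551/0.2209 ≈ 408.7102.
m = ceil(408.7102) = 409.

409


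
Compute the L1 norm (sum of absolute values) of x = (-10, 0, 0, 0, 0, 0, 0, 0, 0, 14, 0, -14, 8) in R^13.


Non-zero entries: [(0, -10), (9, 14), (11, -14), (12, 8)]
Absolute values: [10, 14, 14, 8]
||x||_1 = sum = 46.

46


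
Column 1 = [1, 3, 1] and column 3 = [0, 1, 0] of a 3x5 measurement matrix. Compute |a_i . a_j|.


Inner product: 1*0 + 3*1 + 1*0
Products: [0, 3, 0]
Sum = 3.
|dot| = 3.

3


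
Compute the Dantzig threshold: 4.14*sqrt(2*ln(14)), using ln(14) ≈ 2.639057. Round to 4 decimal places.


ln(14) ≈ 2.639057.
2*ln(n) ≈ 5.278114.
sqrt(2*ln(n)) ≈ sqrt(5.278114) ≈ 2.297415.
threshold ≈ 4.14*2.297415 = 9.5112981 ≈ 9.5113.

9.5113


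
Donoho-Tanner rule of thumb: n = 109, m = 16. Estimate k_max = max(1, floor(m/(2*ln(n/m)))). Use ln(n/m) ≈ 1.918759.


n/m = 109/16.
ln(n/m) ≈ 1.918759.
2*ln(n/m) ≈ 3.837518.
m/(2*ln(n/m)) ≈ 16/3.837518 ≈ 4.1694.
floor = 4.
k_max = max(1, 4) = 4.

4


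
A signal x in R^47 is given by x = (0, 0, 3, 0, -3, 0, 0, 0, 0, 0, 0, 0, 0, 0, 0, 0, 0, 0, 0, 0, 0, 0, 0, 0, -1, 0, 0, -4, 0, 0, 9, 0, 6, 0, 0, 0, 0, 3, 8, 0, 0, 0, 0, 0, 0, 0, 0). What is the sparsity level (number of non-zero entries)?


Non-zero positions: [2, 4, 24, 27, 30, 32, 37, 38].
Sparsity = 8.

8


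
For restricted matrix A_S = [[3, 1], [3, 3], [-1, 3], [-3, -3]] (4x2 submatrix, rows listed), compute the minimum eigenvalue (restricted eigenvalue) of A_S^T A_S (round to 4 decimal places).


A_S^T A_S = [[28, 18], [18, 28]].
trace = 56.
det = 460.
disc = trace^2 - 4*det = 3136 - 4*460 = 1296.
sqrt(1296) = 36.
lam_min = (56 - 36)/2 = 10 = 10.0000.

10.0000


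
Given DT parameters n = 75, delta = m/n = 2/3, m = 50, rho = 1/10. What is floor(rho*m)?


m = 2/3*75 = 50.
rho = 1/10.
rho*m = 1/10*50 = 5.
k = floor(5) = 5.

5


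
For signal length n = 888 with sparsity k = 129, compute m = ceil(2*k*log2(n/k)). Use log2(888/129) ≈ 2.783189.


log2(n/k) = log2(888/129) ≈ 2.783189.
2*k*log2(n/k) ≈ 2*129*2.783189 = 718.062762.
m = ceil(718.062762) = 719.

719


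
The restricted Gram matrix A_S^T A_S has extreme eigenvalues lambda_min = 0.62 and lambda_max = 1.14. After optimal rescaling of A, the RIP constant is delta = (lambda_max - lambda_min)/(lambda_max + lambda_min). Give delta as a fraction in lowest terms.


lambda_max - lambda_min = 1.14 - 0.62 = 0.52.
lambda_max + lambda_min = 1.14 + 0.62 = 1.76.
delta = 0.52/1.76 = 52/176 = 13/44.

13/44


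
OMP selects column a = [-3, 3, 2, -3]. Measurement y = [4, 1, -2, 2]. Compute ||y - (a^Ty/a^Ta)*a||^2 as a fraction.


a^T a = 31.
a^T y = -19.
coeff = -19/31 = -19/31.
||r||^2 = 414/31.

414/31


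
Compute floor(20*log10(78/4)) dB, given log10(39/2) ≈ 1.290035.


||x||/||e|| = 78/4 = 39/2.
log10(39/2) ≈ 1.290035.
20*log10(||x||/||e||) ≈ 20*1.290035 = 25.8007.
floor(25.8007) = 25.

25


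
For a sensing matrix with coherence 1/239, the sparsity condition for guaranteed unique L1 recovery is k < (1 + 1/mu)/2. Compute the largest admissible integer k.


1/mu = 239.
1 + 1/mu = 240.
(1 + 1/mu)/2 = 120 is an integer and the inequality is strict, so k_max = 120 - 1 = 119.

119


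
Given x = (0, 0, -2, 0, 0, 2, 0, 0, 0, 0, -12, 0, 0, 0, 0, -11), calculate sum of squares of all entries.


Non-zero entries: [(2, -2), (5, 2), (10, -12), (15, -11)]
Squares: [4, 4, 144, 121]
||x||_2^2 = sum = 273.

273


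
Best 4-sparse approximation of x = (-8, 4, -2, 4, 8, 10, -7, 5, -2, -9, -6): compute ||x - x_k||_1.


Sorted |x_i| descending: [10, 9, 8, 8, 7, 6, 5, 4, 4, 2, 2]
Keep top 4: [10, 9, 8, 8]
Tail entries: [7, 6, 5, 4, 4, 2, 2]
L1 error = sum of tail = 30.

30


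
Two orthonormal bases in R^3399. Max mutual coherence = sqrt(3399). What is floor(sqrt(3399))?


58^2 = 3364 <= 3399 < 3481 = 59^2, so 58 <= sqrt(3399) < 59.
floor(sqrt(3399)) = 58.

58


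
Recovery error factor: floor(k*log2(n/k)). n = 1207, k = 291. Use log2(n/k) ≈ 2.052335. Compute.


log2(n/k) = log2(1207/291) ≈ 2.052335.
k*log2(n/k) ≈ 291*2.052335 = 597.229485.
floor(597.229485) = 597.

597


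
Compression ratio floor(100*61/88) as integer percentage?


100*m/n = 100*61/88 ≈ 69.3182.
floor = 69.

69


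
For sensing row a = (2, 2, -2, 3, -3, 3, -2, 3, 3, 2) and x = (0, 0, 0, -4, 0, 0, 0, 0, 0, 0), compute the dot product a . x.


Non-zero terms: ['3*-4']
Products: [-12]
y = sum = -12.

-12


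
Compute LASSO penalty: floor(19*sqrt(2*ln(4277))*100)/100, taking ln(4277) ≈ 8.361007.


ln(4277) ≈ 8.361007.
2*ln(n) ≈ 16.722014.
sqrt(2*ln(n)) ≈ sqrt(16.722014) ≈ 4.089256.
lambda ≈ 19*4.089256 = 77.695864.
floor(lambda*100)/100 = 77.69.

77.69


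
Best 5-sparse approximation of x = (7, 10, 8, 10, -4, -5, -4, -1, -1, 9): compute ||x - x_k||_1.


Sorted |x_i| descending: [10, 10, 9, 8, 7, 5, 4, 4, 1, 1]
Keep top 5: [10, 10, 9, 8, 7]
Tail entries: [5, 4, 4, 1, 1]
L1 error = sum of tail = 15.

15


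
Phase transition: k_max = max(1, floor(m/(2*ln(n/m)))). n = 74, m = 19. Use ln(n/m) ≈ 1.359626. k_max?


n/m = 74/19.
ln(n/m) ≈ 1.359626.
2*ln(n/m) ≈ 2.719252.
m/(2*ln(n/m)) ≈ 19/2.719252 ≈ 6.9872.
floor = 6.
k_max = max(1, 6) = 6.

6


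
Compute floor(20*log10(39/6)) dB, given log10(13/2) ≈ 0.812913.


||x||/||e|| = 39/6 = 13/2.
log10(13/2) ≈ 0.812913.
20*log10(||x||/||e||) ≈ 20*0.812913 = 16.25826.
floor(16.25826) = 16.

16


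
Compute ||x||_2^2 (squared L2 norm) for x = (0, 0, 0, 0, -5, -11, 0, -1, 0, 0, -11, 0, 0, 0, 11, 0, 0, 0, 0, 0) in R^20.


Non-zero entries: [(4, -5), (5, -11), (7, -1), (10, -11), (14, 11)]
Squares: [25, 121, 1, 121, 121]
||x||_2^2 = sum = 389.

389


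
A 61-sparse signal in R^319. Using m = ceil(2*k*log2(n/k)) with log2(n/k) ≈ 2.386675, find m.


log2(n/k) = log2(319/61) ≈ 2.386675.
2*k*log2(n/k) ≈ 2*61*2.386675 = 291.17435.
m = ceil(291.17435) = 292.

292


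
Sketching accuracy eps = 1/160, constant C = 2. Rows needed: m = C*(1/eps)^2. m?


1/eps = 160.
(1/eps)^2 = 25600.
m = 2*25600 = 51200.

51200


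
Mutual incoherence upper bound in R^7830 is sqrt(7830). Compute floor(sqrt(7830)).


88^2 = 7744 <= 7830 < 7921 = 89^2, so 88 <= sqrt(7830) < 89.
floor(sqrt(7830)) = 88.

88
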